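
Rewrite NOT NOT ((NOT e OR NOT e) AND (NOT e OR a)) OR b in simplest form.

NOT e OR b

NOT NOT ((NOT e OR NOT e) AND (NOT e OR a)) OR b
= NOT NOT (NOT e OR NOT e AND a) OR b
= NOT NOT NOT e OR b
= NOT e OR b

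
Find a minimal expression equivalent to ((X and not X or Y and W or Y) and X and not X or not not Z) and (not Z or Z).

Z

((X and not X or Y and W or Y) and X and not X or not not Z) and (not Z or Z)
= ((X and not X or Y and W or Y) and X and not X or Z) and (not Z or Z)   (double negation)
= ((X and not X or Y) and X and not X or Z) and (not Z or Z)   (absorption)
= (X and not X or Z) and (not Z or Z)   (absorption)
= Z and (not Z or Z)   (complement / identity)
= Z   (complement / identity)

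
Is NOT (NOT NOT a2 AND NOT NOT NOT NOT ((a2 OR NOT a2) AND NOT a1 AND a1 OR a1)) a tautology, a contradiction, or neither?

NOT (NOT NOT a2 AND NOT NOT NOT NOT ((a2 OR NOT a2) AND NOT a1 AND a1 OR a1))
= NOT a2 OR NOT NOT NOT ((a2 OR NOT a2) AND NOT a1 AND a1 OR a1)
= NOT a2 OR NOT NOT NOT (NOT a1 AND a1 OR a1)
= NOT a2 OR NOT NOT NOT a1
= NOT a2 OR NOT a1
This depends on a1, a2, so it is not a constant.

neither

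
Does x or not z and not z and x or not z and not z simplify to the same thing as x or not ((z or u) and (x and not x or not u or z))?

Yes

E1: x or not z and not z and x or not z and not z
    = x or not z and not z   [absorption]
    = x or not z   [idempotence]
E2: x or not ((z or u) and (x and not x or not u or z))
    = x or not (z or u and (x and not x or not u))   [distribution]
    = x or not (z or u and not u)   [complement / identity]
    = x or not z   [complement / identity]
Both reduce to x or not z, so they are equivalent.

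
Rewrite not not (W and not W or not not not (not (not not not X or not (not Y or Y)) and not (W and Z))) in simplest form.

not X or W and Z

not not (W and not W or not not not (not (not not not X or not (not Y or Y)) and not (W and Z)))
= not not not not not (not (not not not X or not (not Y or Y)) and not (W and Z))   [complement / identity]
= not not not not not (not not X and (not Y or Y) and not (W and Z))   [De Morgan]
= not not not not not (not not X and not (W and Z))   [complement / identity]
= not not not (not not X and not (W and Z))   [double negation]
= not (not not X and not (W and Z))   [double negation]
= not X or W and Z   [De Morgan]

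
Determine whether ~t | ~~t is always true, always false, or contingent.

~t | ~~t
= ~t | t   — double negation
= 1   — complement

always true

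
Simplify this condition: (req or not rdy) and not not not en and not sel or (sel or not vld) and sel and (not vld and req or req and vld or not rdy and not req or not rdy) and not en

(req or not rdy) and not not not en and not sel or (sel or not vld) and sel and (not vld and req or req and vld or not rdy and not req or not rdy) and not en
= (req or not rdy) and not not not en and not sel or sel and (not vld and req or req and vld or not rdy and not req or not rdy) and not en   (absorption)
= (req or not rdy) and not en and not sel or sel and (not vld and req or req and vld or not rdy and not req or not rdy) and not en   (double negation)
= (req or not rdy) and not en and not sel or sel and (req or not rdy and not req or not rdy) and not en   (distribution)
= (req or not rdy) and not en and not sel or sel and (req or not rdy) and not en   (absorption)
= (req or not rdy) and not en   (distribution)

(req or not rdy) and not en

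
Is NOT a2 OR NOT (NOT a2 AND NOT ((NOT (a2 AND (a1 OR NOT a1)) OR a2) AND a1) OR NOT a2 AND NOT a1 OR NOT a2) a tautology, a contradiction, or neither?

tautology

NOT a2 OR NOT (NOT a2 AND NOT ((NOT (a2 AND (a1 OR NOT a1)) OR a2) AND a1) OR NOT a2 AND NOT a1 OR NOT a2)
= NOT a2 OR NOT (NOT a2 AND NOT ((NOT a2 OR a2) AND a1) OR NOT a2 AND NOT a1 OR NOT a2)   — complement / identity
= NOT a2 OR NOT (NOT a2 AND NOT a1 OR NOT a2 AND NOT a1 OR NOT a2)   — complement / identity
= NOT a2 OR NOT (NOT a2 AND NOT a1 OR NOT a2)   — idempotence
= NOT a2 OR NOT NOT a2   — absorption
= NOT a2 OR a2   — double negation
= TRUE   — complement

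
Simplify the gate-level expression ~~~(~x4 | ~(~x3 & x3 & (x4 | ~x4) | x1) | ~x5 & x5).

x4 & x1

~~~(~x4 | ~(~x3 & x3 & (x4 | ~x4) | x1) | ~x5 & x5)
= ~~~(~x4 | ~(~x3 & x3 & (x4 | ~x4) | x1))
= ~~~(~x4 | ~(~x3 & x3 | x1))
= ~~(x4 & (~x3 & x3 | x1))
= ~~(x4 & x1)
= x4 & x1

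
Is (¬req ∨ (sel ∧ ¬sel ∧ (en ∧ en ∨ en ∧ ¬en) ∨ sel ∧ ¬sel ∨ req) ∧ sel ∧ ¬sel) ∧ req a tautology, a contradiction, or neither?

(¬req ∨ (sel ∧ ¬sel ∧ (en ∧ en ∨ en ∧ ¬en) ∨ sel ∧ ¬sel ∨ req) ∧ sel ∧ ¬sel) ∧ req
= (¬req ∨ (sel ∧ ¬sel ∧ (en ∨ ¬en) ∧ en ∨ sel ∧ ¬sel ∨ req) ∧ sel ∧ ¬sel) ∧ req   [distribution]
= (¬req ∨ (sel ∧ ¬sel ∧ en ∨ sel ∧ ¬sel ∨ req) ∧ sel ∧ ¬sel) ∧ req   [complement / identity]
= (¬req ∨ (sel ∧ ¬sel ∨ req) ∧ sel ∧ ¬sel) ∧ req   [absorption]
= (¬req ∨ sel ∧ ¬sel) ∧ req   [absorption]
= ¬req ∧ req   [complement / identity]
= False   [complement]

contradiction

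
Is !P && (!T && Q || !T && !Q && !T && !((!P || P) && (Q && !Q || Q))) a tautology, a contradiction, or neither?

!P && (!T && Q || !T && !Q && !T && !((!P || P) && (Q && !Q || Q)))
= !P && (!T && Q || !T && !Q && !T && !(Q && !Q || Q))   — complement / identity
= !P && (!T && Q || !T && !Q && !T && !Q)   — complement / identity
= !P && (!T && Q || !T && !Q)   — idempotence
= !P && (Q || !Q) && !T   — distribution
= !P && !T   — complement / identity
This depends on P, T, so it is not a constant.

neither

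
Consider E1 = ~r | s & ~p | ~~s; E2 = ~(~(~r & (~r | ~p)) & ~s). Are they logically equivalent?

E1: ~r | s & ~p | ~~s
    = ~r | s & ~p | s   — double negation
    = ~r | s   — absorption
E2: ~(~(~r & (~r | ~p)) & ~s)
    = ~(~~r & ~s)   — absorption
    = ~r | s   — De Morgan
Both reduce to ~r | s, so they are equivalent.

Yes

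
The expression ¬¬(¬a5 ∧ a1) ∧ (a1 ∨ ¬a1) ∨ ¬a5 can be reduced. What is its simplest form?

¬a5

¬¬(¬a5 ∧ a1) ∧ (a1 ∨ ¬a1) ∨ ¬a5
= ¬¬(¬a5 ∧ a1) ∨ ¬a5   (complement / identity)
= ¬a5 ∧ a1 ∨ ¬a5   (double negation)
= ¬a5   (absorption)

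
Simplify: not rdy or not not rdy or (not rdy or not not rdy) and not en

not rdy or not not rdy or (not rdy or not not rdy) and not en
= not rdy or not not rdy   (absorption)
= not rdy or rdy   (double negation)
= True   (complement)

True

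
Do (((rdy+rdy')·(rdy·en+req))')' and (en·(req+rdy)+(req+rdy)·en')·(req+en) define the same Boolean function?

Yes

E1: (((rdy+rdy')·(rdy·en+req))')'
    = ((rdy·en+req)')'   (complement / identity)
    = rdy·en+req   (double negation)
E2: (en·(req+rdy)+(req+rdy)·en')·(req+en)
    = (req+rdy)·(req+en)   (distribution)
    = rdy·en+req   (distribution)
Both reduce to rdy·en+req, so they are equivalent.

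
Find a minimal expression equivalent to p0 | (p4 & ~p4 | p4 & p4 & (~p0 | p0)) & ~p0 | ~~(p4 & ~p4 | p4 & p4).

p0 | p4

p0 | (p4 & ~p4 | p4 & p4 & (~p0 | p0)) & ~p0 | ~~(p4 & ~p4 | p4 & p4)
= p0 | (p4 & ~p4 | p4 & p4) & ~p0 | ~~(p4 & ~p4 | p4 & p4)   (complement / identity)
= p0 | (p4 & ~p4 | p4 & p4) & ~p0 | p4 & ~p4 | p4 & p4   (double negation)
= p0 | p4 & ~p4 | p4 & p4   (absorption)
= p0 | p4   (distribution)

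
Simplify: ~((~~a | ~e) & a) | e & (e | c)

~((~~a | ~e) & a) | e & (e | c)
= ~((a | ~e) & a) | e & (e | c)   [double negation]
= ~((a | ~e) & a) | e   [absorption]
= ~a | e   [absorption]

~a | e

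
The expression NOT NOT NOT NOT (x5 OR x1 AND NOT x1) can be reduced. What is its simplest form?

x5

NOT NOT NOT NOT (x5 OR x1 AND NOT x1)
= NOT NOT NOT NOT x5   — complement / identity
= NOT NOT x5   — double negation
= x5   — double negation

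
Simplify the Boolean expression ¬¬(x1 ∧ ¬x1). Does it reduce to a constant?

False

¬¬(x1 ∧ ¬x1)
= x1 ∧ ¬x1
= False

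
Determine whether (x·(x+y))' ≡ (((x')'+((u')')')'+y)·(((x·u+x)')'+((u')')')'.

No

E1: (x·(x+y))'
    = x'
E2: (((x')'+((u')')')'+y)·(((x·u+x)')'+((u')')')'
    = (((x')'+((u')')')'+y)·((x')'+((u')')')'
    = ((x')'+((u')')')'
    = x'·(u')'
    = x'·u
These differ: at u=0, x=0, y=0, E1 = 1 but E2 = 0.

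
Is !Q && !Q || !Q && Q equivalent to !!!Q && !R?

E1: !Q && !Q || !Q && Q
    = !Q
E2: !!!Q && !R
    = !Q && !R
These differ: at Q=0, R=1, E1 = 1 but E2 = 0.

No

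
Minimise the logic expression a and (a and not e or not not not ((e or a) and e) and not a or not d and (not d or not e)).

a and (not e or not d)

a and (a and not e or not not not ((e or a) and e) and not a or not d and (not d or not e))
= a and (a and not e or not not not e and not a or not d and (not d or not e))   — absorption
= a and (a and not e or not not not e and not a or not d)   — absorption
= a and (a and not e or not e and not a or not d)   — double negation
= a and (not e or not d)   — distribution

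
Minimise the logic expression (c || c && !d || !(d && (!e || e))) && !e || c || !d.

(c || c && !d || !(d && (!e || e))) && !e || c || !d
= (c || !(d && (!e || e))) && !e || c || !d   — absorption
= (c || !d) && !e || c || !d   — complement / identity
= c || !d   — absorption

c || !d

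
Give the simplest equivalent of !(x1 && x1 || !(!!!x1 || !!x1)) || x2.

!x1 || x2

!(x1 && x1 || !(!!!x1 || !!x1)) || x2
= !(x1 && x1 || !(!x1 || !!x1)) || x2   (double negation)
= !(x1 && x1 || x1 && !x1) || x2   (De Morgan)
= !x1 || x2   (distribution)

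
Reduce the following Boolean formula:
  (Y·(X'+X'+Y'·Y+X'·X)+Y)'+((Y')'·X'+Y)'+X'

Y'+X'

(Y·(X'+X'+Y'·Y+X'·X)+Y)'+((Y')'·X'+Y)'+X'
= (Y·(X'+X'+X'·X)+Y)'+((Y')'·X'+Y)'+X'   [complement / identity]
= (Y·(X'+X'·X)+Y)'+((Y')'·X'+Y)'+X'   [idempotence]
= (Y·(X'+X'·X)+Y)'+(Y·X'+Y)'+X'   [double negation]
= (Y·X'+Y)'+(Y·X'+Y)'+X'   [complement / identity]
= (Y·X'+Y)'+X'   [idempotence]
= Y'+X'   [absorption]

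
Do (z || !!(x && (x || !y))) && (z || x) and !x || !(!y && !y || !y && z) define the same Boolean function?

No

E1: (z || !!(x && (x || !y))) && (z || x)
    = (z || x && (x || !y)) && (z || x)   [double negation]
    = (z || x) && (z || x)   [absorption]
    = z || x   [idempotence]
E2: !x || !(!y && !y || !y && z)
    = !x || !((!y || z) && !y)   [distribution]
    = !x || !!y   [absorption]
    = !x || y   [double negation]
These differ: at x=0, y=0, z=0, E1 = 0 but E2 = 1.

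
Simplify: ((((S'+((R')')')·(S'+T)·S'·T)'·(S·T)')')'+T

1

((((S'+((R')')')·(S'+T)·S'·T)'·(S·T)')')'+T
= ((S'+((R')')')·(S'+T)·S'·T+S·T)'+T
= ((S'+R')·(S'+T)·S'·T+S·T)'+T
= ((S'+R')·S'·T+S·T)'+T
= (S'·T+S·T)'+T
= T'+T
= 1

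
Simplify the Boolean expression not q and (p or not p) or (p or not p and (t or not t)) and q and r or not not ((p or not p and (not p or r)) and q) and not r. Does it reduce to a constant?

True

not q and (p or not p) or (p or not p and (t or not t)) and q and r or not not ((p or not p and (not p or r)) and q) and not r
= not q and (p or not p) or (p or not p) and q and r or not not ((p or not p and (not p or r)) and q) and not r   [complement / identity]
= not q and (p or not p) or (p or not p) and q and r or not not ((p or not p) and q) and not r   [absorption]
= not q and (p or not p) or (p or not p) and q and r or (p or not p) and q and not r   [double negation]
= not q and (p or not p) or (p or not p) and q   [distribution]
= p or not p   [distribution]
= True   [complement]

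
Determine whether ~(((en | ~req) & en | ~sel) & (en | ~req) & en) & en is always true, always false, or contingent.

always false

~(((en | ~req) & en | ~sel) & (en | ~req) & en) & en
= ~((en | ~req) & en) & en   — absorption
= ~en & en   — absorption
= 0   — complement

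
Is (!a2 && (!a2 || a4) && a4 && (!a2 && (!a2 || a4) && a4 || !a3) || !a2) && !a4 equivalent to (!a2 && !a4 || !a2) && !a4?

E1: (!a2 && (!a2 || a4) && a4 && (!a2 && (!a2 || a4) && a4 || !a3) || !a2) && !a4
    = (!a2 && (!a2 || a4) && a4 || !a2) && !a4   — absorption
    = (!a2 && a4 || !a2) && !a4   — absorption
    = !a2 && !a4   — absorption
E2: (!a2 && !a4 || !a2) && !a4
    = !a2 && !a4   — absorption
Both reduce to !a2 && !a4, so they are equivalent.

Yes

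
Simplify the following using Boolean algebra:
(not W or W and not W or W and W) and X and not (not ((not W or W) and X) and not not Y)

(not W or W and not W or W and W) and X and not (not ((not W or W) and X) and not not Y)
= (not W or W) and X and not (not ((not W or W) and X) and not not Y)   (distribution)
= (not W or W) and X and ((not W or W) and X or not Y)   (De Morgan)
= (not W or W) and X   (absorption)
= X   (complement / identity)

X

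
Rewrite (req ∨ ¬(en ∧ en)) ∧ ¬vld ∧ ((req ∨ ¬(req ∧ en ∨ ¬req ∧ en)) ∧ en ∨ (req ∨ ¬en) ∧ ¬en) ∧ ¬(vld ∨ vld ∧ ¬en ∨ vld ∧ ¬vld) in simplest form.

(req ∨ ¬(en ∧ en)) ∧ ¬vld ∧ ((req ∨ ¬(req ∧ en ∨ ¬req ∧ en)) ∧ en ∨ (req ∨ ¬en) ∧ ¬en) ∧ ¬(vld ∨ vld ∧ ¬en ∨ vld ∧ ¬vld)
= (req ∨ ¬(en ∧ en)) ∧ ¬vld ∧ ((req ∨ ¬en) ∧ en ∨ (req ∨ ¬en) ∧ ¬en) ∧ ¬(vld ∨ vld ∧ ¬en ∨ vld ∧ ¬vld)   — distribution
= (req ∨ ¬en) ∧ ¬vld ∧ ((req ∨ ¬en) ∧ en ∨ (req ∨ ¬en) ∧ ¬en) ∧ ¬(vld ∨ vld ∧ ¬en ∨ vld ∧ ¬vld)   — idempotence
= (req ∨ ¬en) ∧ ¬vld ∧ ((req ∨ ¬en) ∧ en ∨ (req ∨ ¬en) ∧ ¬en) ∧ ¬(vld ∨ vld ∧ ¬en)   — complement / identity
= (req ∨ ¬en) ∧ ¬vld ∧ (req ∨ ¬en) ∧ ¬(vld ∨ vld ∧ ¬en)   — distribution
= (req ∨ ¬en) ∧ ¬vld ∧ (req ∨ ¬en) ∧ ¬vld   — absorption
= (req ∨ ¬en) ∧ ¬vld   — idempotence

(req ∨ ¬en) ∧ ¬vld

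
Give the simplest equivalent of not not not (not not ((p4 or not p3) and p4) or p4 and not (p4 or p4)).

not p4

not not not (not not ((p4 or not p3) and p4) or p4 and not (p4 or p4))
= not not not (not not ((p4 or not p3) and p4) or p4 and not p4)   (idempotence)
= not (not not ((p4 or not p3) and p4) or p4 and not p4)   (double negation)
= not not not ((p4 or not p3) and p4)   (complement / identity)
= not not not p4   (absorption)
= not p4   (double negation)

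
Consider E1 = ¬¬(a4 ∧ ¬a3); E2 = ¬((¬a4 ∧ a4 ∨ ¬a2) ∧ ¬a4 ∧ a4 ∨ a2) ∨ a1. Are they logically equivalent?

No

E1: ¬¬(a4 ∧ ¬a3)
    = a4 ∧ ¬a3   — double negation
E2: ¬((¬a4 ∧ a4 ∨ ¬a2) ∧ ¬a4 ∧ a4 ∨ a2) ∨ a1
    = ¬(¬a4 ∧ a4 ∨ a2) ∨ a1   — absorption
    = ¬a2 ∨ a1   — complement / identity
These differ: at a1=1, a2=1, a3=1, a4=0, E1 = 0 but E2 = 1.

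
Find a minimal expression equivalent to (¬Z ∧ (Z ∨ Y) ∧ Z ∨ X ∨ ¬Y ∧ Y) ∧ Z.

X ∧ Z

(¬Z ∧ (Z ∨ Y) ∧ Z ∨ X ∨ ¬Y ∧ Y) ∧ Z
= (¬Z ∧ Z ∨ X ∨ ¬Y ∧ Y) ∧ Z
= (X ∨ ¬Y ∧ Y) ∧ Z
= X ∧ Z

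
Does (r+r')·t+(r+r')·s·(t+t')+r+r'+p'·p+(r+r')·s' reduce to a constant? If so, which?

yes, True

(r+r')·t+(r+r')·s·(t+t')+r+r'+p'·p+(r+r')·s'
= (r+r')·t+(r+r')·s+r+r'+p'·p+(r+r')·s'
= (r+r')·t+r+r'+p'·p+(r+r')·s'
= (r+r')·t+r+r'+(r+r')·s'
= (r+r')·t+r+r'
= r+r'
= 1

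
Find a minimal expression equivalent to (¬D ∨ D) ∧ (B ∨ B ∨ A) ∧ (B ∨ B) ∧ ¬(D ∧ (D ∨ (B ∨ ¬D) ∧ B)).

(¬D ∨ D) ∧ (B ∨ B ∨ A) ∧ (B ∨ B) ∧ ¬(D ∧ (D ∨ (B ∨ ¬D) ∧ B))
= (¬D ∨ D) ∧ (B ∨ B ∨ A) ∧ (B ∨ B) ∧ ¬(D ∧ (D ∨ B))
= (¬D ∨ D) ∧ (B ∨ B) ∧ ¬(D ∧ (D ∨ B))
= (B ∨ B) ∧ ¬(D ∧ (D ∨ B))
= (B ∨ B) ∧ ¬D
= B ∧ ¬D

B ∧ ¬D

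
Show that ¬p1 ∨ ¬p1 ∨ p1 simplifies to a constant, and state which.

¬p1 ∨ ¬p1 ∨ p1
= ¬p1 ∨ p1   [idempotence]
= True   [complement]

True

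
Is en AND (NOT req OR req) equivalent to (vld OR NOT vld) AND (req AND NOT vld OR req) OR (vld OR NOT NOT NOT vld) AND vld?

E1: en AND (NOT req OR req)
    = en
E2: (vld OR NOT vld) AND (req AND NOT vld OR req) OR (vld OR NOT NOT NOT vld) AND vld
    = (vld OR NOT vld) AND req OR (vld OR NOT NOT NOT vld) AND vld
    = (vld OR NOT vld) AND req OR (vld OR NOT vld) AND vld
    = (vld OR NOT vld) AND req OR vld
    = req OR vld
These differ: at en=0, req=1, vld=1, E1 = 0 but E2 = 1.

No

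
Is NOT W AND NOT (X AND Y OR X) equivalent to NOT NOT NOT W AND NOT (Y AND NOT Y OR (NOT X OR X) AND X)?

E1: NOT W AND NOT (X AND Y OR X)
    = NOT W AND NOT X   [absorption]
E2: NOT NOT NOT W AND NOT (Y AND NOT Y OR (NOT X OR X) AND X)
    = NOT NOT NOT W AND NOT (Y AND NOT Y OR X)   [complement / identity]
    = NOT NOT NOT W AND NOT X   [complement / identity]
    = NOT W AND NOT X   [double negation]
Both reduce to NOT W AND NOT X, so they are equivalent.

Yes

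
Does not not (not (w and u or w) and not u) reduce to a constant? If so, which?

not not (not (w and u or w) and not u)
= not not (not w and not u)   (absorption)
= not w and not u   (double negation)
This depends on u, w, so it is not a constant.

no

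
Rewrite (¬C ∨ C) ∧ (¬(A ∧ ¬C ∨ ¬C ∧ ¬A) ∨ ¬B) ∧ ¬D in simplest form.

(C ∨ ¬B) ∧ ¬D

(¬C ∨ C) ∧ (¬(A ∧ ¬C ∨ ¬C ∧ ¬A) ∨ ¬B) ∧ ¬D
= (¬C ∨ C) ∧ (¬¬C ∨ ¬B) ∧ ¬D   [distribution]
= (¬C ∨ C) ∧ (C ∨ ¬B) ∧ ¬D   [double negation]
= (C ∨ ¬B) ∧ ¬D   [complement / identity]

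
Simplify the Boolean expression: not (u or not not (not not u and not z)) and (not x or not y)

not (u or not not (not not u and not z)) and (not x or not y)
= not (u or not not (u and not z)) and (not x or not y)   [double negation]
= not (u or u and not z) and (not x or not y)   [double negation]
= not u and (not x or not y)   [absorption]

not u and (not x or not y)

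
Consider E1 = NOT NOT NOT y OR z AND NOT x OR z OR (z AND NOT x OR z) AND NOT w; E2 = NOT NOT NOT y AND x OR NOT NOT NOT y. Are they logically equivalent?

E1: NOT NOT NOT y OR z AND NOT x OR z OR (z AND NOT x OR z) AND NOT w
    = NOT NOT NOT y OR z AND NOT x OR z   — absorption
    = NOT NOT NOT y OR z   — absorption
    = NOT y OR z   — double negation
E2: NOT NOT NOT y AND x OR NOT NOT NOT y
    = NOT NOT NOT y   — absorption
    = NOT y   — double negation
These differ: at w=0, x=0, y=1, z=1, E1 = 1 but E2 = 0.

No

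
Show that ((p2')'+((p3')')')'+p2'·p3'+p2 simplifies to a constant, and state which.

1

((p2')'+((p3')')')'+p2'·p3'+p2
= ((p2')'+p3')'+p2'·p3'+p2
= p2'·p3+p2'·p3'+p2
= p2'+p2
= 1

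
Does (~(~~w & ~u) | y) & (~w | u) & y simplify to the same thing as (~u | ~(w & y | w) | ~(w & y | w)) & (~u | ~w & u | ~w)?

No

E1: (~(~~w & ~u) | y) & (~w | u) & y
    = (~w | u | y) & (~w | u) & y   — De Morgan
    = (~w | u) & y   — absorption
E2: (~u | ~(w & y | w) | ~(w & y | w)) & (~u | ~w & u | ~w)
    = (~u | ~(w & y | w)) & (~u | ~w & u | ~w)   — idempotence
    = (~u | ~(w & y | w)) & (~u | ~w)   — absorption
    = (~u | ~w) & (~u | ~w)   — absorption
    = ~u | ~w   — idempotence
These differ: at u=0, w=1, y=0, E1 = 0 but E2 = 1.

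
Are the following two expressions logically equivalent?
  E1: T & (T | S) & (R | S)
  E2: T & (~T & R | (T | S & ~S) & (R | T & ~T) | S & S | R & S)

Yes

E1: T & (T | S) & (R | S)
    = T & (R | S)   (absorption)
E2: T & (~T & R | (T | S & ~S) & (R | T & ~T) | S & S | R & S)
    = T & (~T & R | (T | S & ~S) & R | S & S | R & S)   (complement / identity)
    = T & (~T & R | (T | S & ~S) & R | (S | R) & S)   (distribution)
    = T & (~T & R | T & R | (S | R) & S)   (complement / identity)
    = T & (~T & R | T & R | S)   (absorption)
    = T & (R | S)   (distribution)
Both reduce to T & (R | S), so they are equivalent.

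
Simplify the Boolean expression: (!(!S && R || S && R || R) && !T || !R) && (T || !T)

(!(!S && R || S && R || R) && !T || !R) && (T || !T)
= (!(R || R) && !T || !R) && (T || !T)   [distribution]
= (!R && !T || !R) && (T || !T)   [idempotence]
= !R && (T || !T)   [absorption]
= !R   [complement / identity]

!R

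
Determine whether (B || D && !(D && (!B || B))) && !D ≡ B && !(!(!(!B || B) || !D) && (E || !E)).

Yes

E1: (B || D && !(D && (!B || B))) && !D
    = (B || D && !D) && !D   — complement / identity
    = B && !D   — complement / identity
E2: B && !(!(!(!B || B) || !D) && (E || !E))
    = B && !!(!(!B || B) || !D)   — complement / identity
    = B && !((!B || B) && D)   — De Morgan
    = B && !D   — complement / identity
Both reduce to B && !D, so they are equivalent.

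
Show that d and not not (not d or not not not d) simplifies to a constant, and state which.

d and not not (not d or not not not d)
= d and (not d or not not not d)
= d and (not d or not d)
= d and not d
= False

False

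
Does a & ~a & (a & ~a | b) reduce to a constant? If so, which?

yes, False

a & ~a & (a & ~a | b)
= a & ~a   — absorption
= 0   — complement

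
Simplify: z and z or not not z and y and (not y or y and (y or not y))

z and z or not not z and y and (not y or y and (y or not y))
= z and z or not not z and y and (not y or y)   (complement / identity)
= z and z or z and y and (not y or y)   (double negation)
= (z or y and (not y or y)) and z   (distribution)
= (z or y) and z   (complement / identity)
= z   (absorption)

z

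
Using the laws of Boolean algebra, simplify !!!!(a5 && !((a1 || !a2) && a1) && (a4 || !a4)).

a5 && !a1

!!!!(a5 && !((a1 || !a2) && a1) && (a4 || !a4))
= !!(a5 && !((a1 || !a2) && a1) && (a4 || !a4))   (double negation)
= a5 && !((a1 || !a2) && a1) && (a4 || !a4)   (double negation)
= a5 && !a1 && (a4 || !a4)   (absorption)
= a5 && !a1   (complement / identity)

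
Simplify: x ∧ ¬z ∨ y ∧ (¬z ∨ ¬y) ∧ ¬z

(x ∨ y) ∧ ¬z

x ∧ ¬z ∨ y ∧ (¬z ∨ ¬y) ∧ ¬z
= x ∧ ¬z ∨ y ∧ ¬z
= (x ∨ y) ∧ ¬z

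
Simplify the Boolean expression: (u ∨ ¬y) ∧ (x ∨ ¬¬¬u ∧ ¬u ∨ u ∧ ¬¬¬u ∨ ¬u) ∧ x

(u ∨ ¬y) ∧ x

(u ∨ ¬y) ∧ (x ∨ ¬¬¬u ∧ ¬u ∨ u ∧ ¬¬¬u ∨ ¬u) ∧ x
= (u ∨ ¬y) ∧ (x ∨ ¬¬¬u ∨ ¬u) ∧ x   (distribution)
= (u ∨ ¬y) ∧ (x ∨ ¬u ∨ ¬u) ∧ x   (double negation)
= (u ∨ ¬y) ∧ (x ∨ ¬u) ∧ x   (idempotence)
= (u ∨ ¬y) ∧ x   (absorption)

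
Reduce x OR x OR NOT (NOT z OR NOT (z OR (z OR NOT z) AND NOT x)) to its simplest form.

x OR z

x OR x OR NOT (NOT z OR NOT (z OR (z OR NOT z) AND NOT x))
= x OR NOT (NOT z OR NOT (z OR (z OR NOT z) AND NOT x))   — idempotence
= x OR z AND (z OR (z OR NOT z) AND NOT x)   — De Morgan
= x OR z AND (z OR NOT x)   — complement / identity
= x OR z   — absorption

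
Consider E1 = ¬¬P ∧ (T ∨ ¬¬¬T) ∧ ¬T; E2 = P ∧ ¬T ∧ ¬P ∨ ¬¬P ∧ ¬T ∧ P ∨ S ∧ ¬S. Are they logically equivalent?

E1: ¬¬P ∧ (T ∨ ¬¬¬T) ∧ ¬T
    = P ∧ (T ∨ ¬¬¬T) ∧ ¬T   [double negation]
    = P ∧ (T ∨ ¬T) ∧ ¬T   [double negation]
    = P ∧ ¬T   [complement / identity]
E2: P ∧ ¬T ∧ ¬P ∨ ¬¬P ∧ ¬T ∧ P ∨ S ∧ ¬S
    = P ∧ ¬T ∧ ¬P ∨ P ∧ ¬T ∧ P ∨ S ∧ ¬S   [double negation]
    = P ∧ ¬T ∧ ¬P ∨ P ∧ ¬T ∧ P   [complement / identity]
    = P ∧ ¬T   [distribution]
Both reduce to P ∧ ¬T, so they are equivalent.

Yes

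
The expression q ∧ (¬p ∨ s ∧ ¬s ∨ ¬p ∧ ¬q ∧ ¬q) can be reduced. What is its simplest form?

q ∧ ¬p

q ∧ (¬p ∨ s ∧ ¬s ∨ ¬p ∧ ¬q ∧ ¬q)
= q ∧ (¬p ∨ ¬p ∧ ¬q ∧ ¬q)   (complement / identity)
= q ∧ (¬p ∨ ¬p ∧ ¬q)   (idempotence)
= q ∧ ¬p   (absorption)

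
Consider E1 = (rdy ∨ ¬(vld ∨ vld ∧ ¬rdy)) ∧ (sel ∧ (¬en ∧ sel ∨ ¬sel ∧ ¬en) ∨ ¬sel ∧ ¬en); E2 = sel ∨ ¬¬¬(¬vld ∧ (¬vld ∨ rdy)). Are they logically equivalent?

No

E1: (rdy ∨ ¬(vld ∨ vld ∧ ¬rdy)) ∧ (sel ∧ (¬en ∧ sel ∨ ¬sel ∧ ¬en) ∨ ¬sel ∧ ¬en)
    = (rdy ∨ ¬vld) ∧ (sel ∧ (¬en ∧ sel ∨ ¬sel ∧ ¬en) ∨ ¬sel ∧ ¬en)   [absorption]
    = (rdy ∨ ¬vld) ∧ (sel ∧ ¬en ∨ ¬sel ∧ ¬en)   [distribution]
    = (rdy ∨ ¬vld) ∧ ¬en   [distribution]
E2: sel ∨ ¬¬¬(¬vld ∧ (¬vld ∨ rdy))
    = sel ∨ ¬(¬vld ∧ (¬vld ∨ rdy))   [double negation]
    = sel ∨ ¬¬vld   [absorption]
    = sel ∨ vld   [double negation]
These differ: at en=1, rdy=0, sel=1, vld=1, E1 = 0 but E2 = 1.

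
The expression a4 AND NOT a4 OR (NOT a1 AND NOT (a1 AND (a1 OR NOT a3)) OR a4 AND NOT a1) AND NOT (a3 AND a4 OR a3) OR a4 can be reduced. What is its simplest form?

NOT a1 AND NOT a3 OR a4

a4 AND NOT a4 OR (NOT a1 AND NOT (a1 AND (a1 OR NOT a3)) OR a4 AND NOT a1) AND NOT (a3 AND a4 OR a3) OR a4
= (NOT a1 AND NOT (a1 AND (a1 OR NOT a3)) OR a4 AND NOT a1) AND NOT (a3 AND a4 OR a3) OR a4   — complement / identity
= (NOT a1 AND NOT a1 OR a4 AND NOT a1) AND NOT (a3 AND a4 OR a3) OR a4   — absorption
= (NOT a1 AND NOT a1 OR a4 AND NOT a1) AND NOT a3 OR a4   — absorption
= (NOT a1 OR a4) AND NOT a1 AND NOT a3 OR a4   — distribution
= NOT a1 AND NOT a3 OR a4   — absorption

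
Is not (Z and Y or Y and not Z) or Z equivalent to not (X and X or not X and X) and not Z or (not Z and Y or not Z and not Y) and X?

E1: not (Z and Y or Y and not Z) or Z
    = not Y or Z
E2: not (X and X or not X and X) and not Z or (not Z and Y or not Z and not Y) and X
    = not X and not Z or (not Z and Y or not Z and not Y) and X
    = not X and not Z or (Y or not Y) and not Z and X
    = not X and not Z or not Z and X
    = not Z
These differ: at X=0, Y=1, Z=1, E1 = 1 but E2 = 0.

No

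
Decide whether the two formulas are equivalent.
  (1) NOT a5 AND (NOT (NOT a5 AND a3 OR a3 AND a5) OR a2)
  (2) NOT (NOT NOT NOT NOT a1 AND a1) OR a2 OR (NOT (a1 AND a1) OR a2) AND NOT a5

E1: NOT a5 AND (NOT (NOT a5 AND a3 OR a3 AND a5) OR a2)
    = NOT a5 AND (NOT a3 OR a2)
E2: NOT (NOT NOT NOT NOT a1 AND a1) OR a2 OR (NOT (a1 AND a1) OR a2) AND NOT a5
    = NOT (NOT NOT a1 AND a1) OR a2 OR (NOT (a1 AND a1) OR a2) AND NOT a5
    = NOT (a1 AND a1) OR a2 OR (NOT (a1 AND a1) OR a2) AND NOT a5
    = NOT (a1 AND a1) OR a2
    = NOT a1 OR a2
These differ: at a1=0, a2=0, a3=1, a5=1, E1 = 0 but E2 = 1.

No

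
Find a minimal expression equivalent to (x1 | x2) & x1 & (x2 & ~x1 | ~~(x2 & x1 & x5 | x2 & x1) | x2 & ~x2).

(x1 | x2) & x1 & (x2 & ~x1 | ~~(x2 & x1 & x5 | x2 & x1) | x2 & ~x2)
= x1 & (x2 & ~x1 | ~~(x2 & x1 & x5 | x2 & x1) | x2 & ~x2)   (absorption)
= x1 & (x2 & ~x1 | ~~(x2 & x1 & x5 | x2 & x1))   (complement / identity)
= x1 & (x2 & ~x1 | x2 & x1 & x5 | x2 & x1)   (double negation)
= x1 & (x2 & ~x1 | x2 & x1)   (absorption)
= x1 & x2   (distribution)

x1 & x2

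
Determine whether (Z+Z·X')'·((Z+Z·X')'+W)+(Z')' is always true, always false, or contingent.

(Z+Z·X')'·((Z+Z·X')'+W)+(Z')'
= (Z+Z·X')'+(Z')'   — absorption
= (Z+Z·X')'+Z   — double negation
= Z'+Z   — absorption
= 1   — complement

always true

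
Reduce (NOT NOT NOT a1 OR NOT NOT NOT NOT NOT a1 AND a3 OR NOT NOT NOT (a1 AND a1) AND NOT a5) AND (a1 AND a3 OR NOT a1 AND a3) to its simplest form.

NOT a1 AND a3

(NOT NOT NOT a1 OR NOT NOT NOT NOT NOT a1 AND a3 OR NOT NOT NOT (a1 AND a1) AND NOT a5) AND (a1 AND a3 OR NOT a1 AND a3)
= (NOT NOT NOT a1 OR NOT NOT NOT NOT NOT a1 AND a3 OR NOT NOT NOT a1 AND NOT a5) AND (a1 AND a3 OR NOT a1 AND a3)
= (NOT NOT NOT a1 OR NOT NOT NOT a1 AND a3 OR NOT NOT NOT a1 AND NOT a5) AND (a1 AND a3 OR NOT a1 AND a3)
= (NOT NOT NOT a1 OR NOT NOT NOT a1 AND NOT a5) AND (a1 AND a3 OR NOT a1 AND a3)
= (NOT NOT NOT a1 OR NOT NOT NOT a1 AND NOT a5) AND a3
= NOT NOT NOT a1 AND a3
= NOT a1 AND a3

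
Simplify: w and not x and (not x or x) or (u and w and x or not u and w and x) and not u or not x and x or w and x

w and not x and (not x or x) or (u and w and x or not u and w and x) and not u or not x and x or w and x
= w and not x and (not x or x) or (u and w and x or not u and w and x) and not u or w and x
= w and not x or (u and w and x or not u and w and x) and not u or w and x
= w and not x or w and x and not u or w and x
= w and not x or w and x
= w

w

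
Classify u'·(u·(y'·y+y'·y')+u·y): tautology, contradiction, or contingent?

contradiction

u'·(u·(y'·y+y'·y')+u·y)
= u'·(u·y'+u·y)   [distribution]
= u'·u   [distribution]
= 0   [complement]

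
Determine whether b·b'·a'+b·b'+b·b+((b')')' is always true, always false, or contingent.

b·b'·a'+b·b'+b·b+((b')')'
= b·b'+b·b+((b')')'   [absorption]
= b+((b')')'   [distribution]
= b+b'   [double negation]
= 1   [complement]

always true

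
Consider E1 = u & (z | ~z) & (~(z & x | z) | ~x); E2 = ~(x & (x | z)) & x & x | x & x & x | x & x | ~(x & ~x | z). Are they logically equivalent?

No

E1: u & (z | ~z) & (~(z & x | z) | ~x)
    = u & (z | ~z) & (~z | ~x)   (absorption)
    = u & (~z | ~x)   (complement / identity)
E2: ~(x & (x | z)) & x & x | x & x & x | x & x | ~(x & ~x | z)
    = ~x & x & x | x & x & x | x & x | ~(x & ~x | z)   (absorption)
    = x & x | x & x | ~(x & ~x | z)   (distribution)
    = x & x | x & x | ~z   (complement / identity)
    = x & x | ~z   (idempotence)
    = x | ~z   (idempotence)
These differ: at u=0, x=1, z=0, E1 = 0 but E2 = 1.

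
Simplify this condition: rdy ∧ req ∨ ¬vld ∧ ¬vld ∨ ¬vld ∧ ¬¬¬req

rdy ∧ req ∨ ¬vld

rdy ∧ req ∨ ¬vld ∧ ¬vld ∨ ¬vld ∧ ¬¬¬req
= rdy ∧ req ∨ ¬vld ∧ (¬vld ∨ ¬¬¬req)
= rdy ∧ req ∨ ¬vld ∧ (¬vld ∨ ¬req)
= rdy ∧ req ∨ ¬vld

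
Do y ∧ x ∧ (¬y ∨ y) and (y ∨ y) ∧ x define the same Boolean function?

Yes

E1: y ∧ x ∧ (¬y ∨ y)
    = y ∧ x   (complement / identity)
E2: (y ∨ y) ∧ x
    = y ∧ x   (idempotence)
Both reduce to y ∧ x, so they are equivalent.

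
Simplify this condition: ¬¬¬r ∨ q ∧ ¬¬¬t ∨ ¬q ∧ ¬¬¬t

¬r ∨ ¬t

¬¬¬r ∨ q ∧ ¬¬¬t ∨ ¬q ∧ ¬¬¬t
= ¬r ∨ q ∧ ¬¬¬t ∨ ¬q ∧ ¬¬¬t
= ¬r ∨ ¬¬¬t
= ¬r ∨ ¬t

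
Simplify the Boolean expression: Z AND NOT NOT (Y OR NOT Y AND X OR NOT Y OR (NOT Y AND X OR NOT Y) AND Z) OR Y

Z OR Y

Z AND NOT NOT (Y OR NOT Y AND X OR NOT Y OR (NOT Y AND X OR NOT Y) AND Z) OR Y
= Z AND NOT NOT (Y OR NOT Y AND X OR NOT Y) OR Y   (absorption)
= Z AND (Y OR NOT Y AND X OR NOT Y) OR Y   (double negation)
= Z AND (Y OR NOT Y) OR Y   (absorption)
= Z OR Y   (complement / identity)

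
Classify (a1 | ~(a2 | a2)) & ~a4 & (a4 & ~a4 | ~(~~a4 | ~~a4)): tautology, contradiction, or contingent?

contingent

(a1 | ~(a2 | a2)) & ~a4 & (a4 & ~a4 | ~(~~a4 | ~~a4))
= (a1 | ~(a2 | a2)) & ~a4 & (a4 & ~a4 | ~a4 & ~a4)   — De Morgan
= (a1 | ~(a2 | a2)) & ~a4 & ~a4   — distribution
= (a1 | ~a2) & ~a4 & ~a4   — idempotence
= (a1 | ~a2) & ~a4   — idempotence
This depends on a1, a2, a4, so it is not a constant.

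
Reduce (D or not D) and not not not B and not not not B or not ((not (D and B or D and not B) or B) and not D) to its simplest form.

(D or not D) and not not not B and not not not B or not ((not (D and B or D and not B) or B) and not D)
= (D or not D) and not not not B and not not not B or not ((not D or B) and not D)   — distribution
= not not not B and not not not B or not ((not D or B) and not D)   — complement / identity
= not not not B or not ((not D or B) and not D)   — idempotence
= not B or not ((not D or B) and not D)   — double negation
= not B or not not D   — absorption
= not B or D   — double negation

not B or D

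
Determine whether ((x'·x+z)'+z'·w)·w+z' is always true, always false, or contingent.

contingent

((x'·x+z)'+z'·w)·w+z'
= (z'+z'·w)·w+z'   — complement / identity
= z'·w+z'   — absorption
= z'   — absorption
This depends on z, so it is not a constant.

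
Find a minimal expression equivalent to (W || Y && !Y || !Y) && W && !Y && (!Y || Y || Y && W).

(W || Y && !Y || !Y) && W && !Y && (!Y || Y || Y && W)
= (W || Y && !Y || !Y) && W && !Y && (!Y || Y)   (absorption)
= (W || !Y) && W && !Y && (!Y || Y)   (complement / identity)
= (W || !Y) && W && !Y   (complement / identity)
= W && !Y   (absorption)

W && !Y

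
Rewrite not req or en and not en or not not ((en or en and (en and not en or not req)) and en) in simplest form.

not req or en

not req or en and not en or not not ((en or en and (en and not en or not req)) and en)
= not req or en and not en or not not ((en or en and not req) and en)   — complement / identity
= not req or en and not en or not not (en and en)   — absorption
= not req or en and not en or en and en   — double negation
= not req or en   — distribution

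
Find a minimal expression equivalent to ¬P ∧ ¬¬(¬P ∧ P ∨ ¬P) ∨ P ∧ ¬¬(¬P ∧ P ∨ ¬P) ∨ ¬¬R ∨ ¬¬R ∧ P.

¬P ∨ R

¬P ∧ ¬¬(¬P ∧ P ∨ ¬P) ∨ P ∧ ¬¬(¬P ∧ P ∨ ¬P) ∨ ¬¬R ∨ ¬¬R ∧ P
= ¬¬(¬P ∧ P ∨ ¬P) ∨ ¬¬R ∨ ¬¬R ∧ P   [distribution]
= ¬¬(¬P ∧ P ∨ ¬P) ∨ ¬¬R   [absorption]
= ¬¬(¬P ∧ P ∨ ¬P) ∨ R   [double negation]
= ¬¬¬P ∨ R   [complement / identity]
= ¬P ∨ R   [double negation]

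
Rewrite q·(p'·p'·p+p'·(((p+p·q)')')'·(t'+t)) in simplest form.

q·(p'·p'·p+p'·(((p+p·q)')')'·(t'+t))
= q·(p'·p'·p+p'·(((p+p·q)')')')   — complement / identity
= q·(p'·p+p'·(((p+p·q)')')')   — idempotence
= q·(p'·p+p'·(p+p·q)')   — double negation
= q·(p'·p+p'·p')   — absorption
= q·p'   — distribution

q·p'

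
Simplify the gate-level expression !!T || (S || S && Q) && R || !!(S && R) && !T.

T || S && R

!!T || (S || S && Q) && R || !!(S && R) && !T
= !!T || (S || S && Q) && R || S && R && !T
= !!T || S && R || S && R && !T
= T || S && R || S && R && !T
= T || S && R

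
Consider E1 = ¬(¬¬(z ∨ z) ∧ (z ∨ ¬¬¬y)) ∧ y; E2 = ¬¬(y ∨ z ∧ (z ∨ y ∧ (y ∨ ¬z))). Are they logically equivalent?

No

E1: ¬(¬¬(z ∨ z) ∧ (z ∨ ¬¬¬y)) ∧ y
    = ¬(¬¬(z ∨ z) ∧ (z ∨ ¬y)) ∧ y   [double negation]
    = ¬(¬¬z ∧ (z ∨ ¬y)) ∧ y   [idempotence]
    = ¬(z ∧ (z ∨ ¬y)) ∧ y   [double negation]
    = ¬z ∧ y   [absorption]
E2: ¬¬(y ∨ z ∧ (z ∨ y ∧ (y ∨ ¬z)))
    = ¬¬(y ∨ z ∧ (z ∨ y))   [absorption]
    = ¬¬(y ∨ z)   [absorption]
    = y ∨ z   [double negation]
These differ: at y=0, z=1, E1 = 0 but E2 = 1.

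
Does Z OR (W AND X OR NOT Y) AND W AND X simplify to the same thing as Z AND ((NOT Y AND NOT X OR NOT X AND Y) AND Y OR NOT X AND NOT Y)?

E1: Z OR (W AND X OR NOT Y) AND W AND X
    = Z OR W AND X   [absorption]
E2: Z AND ((NOT Y AND NOT X OR NOT X AND Y) AND Y OR NOT X AND NOT Y)
    = Z AND (NOT X AND Y OR NOT X AND NOT Y)   [distribution]
    = Z AND NOT X   [distribution]
These differ: at W=1, X=1, Y=0, Z=1, E1 = 1 but E2 = 0.

No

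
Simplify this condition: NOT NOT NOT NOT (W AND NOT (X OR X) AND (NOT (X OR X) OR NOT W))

W AND NOT X

NOT NOT NOT NOT (W AND NOT (X OR X) AND (NOT (X OR X) OR NOT W))
= NOT NOT (W AND NOT (X OR X) AND (NOT (X OR X) OR NOT W))
= W AND NOT (X OR X) AND (NOT (X OR X) OR NOT W)
= W AND NOT (X OR X)
= W AND NOT X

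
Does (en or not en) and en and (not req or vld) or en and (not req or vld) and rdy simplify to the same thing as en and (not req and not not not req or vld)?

Yes

E1: (en or not en) and en and (not req or vld) or en and (not req or vld) and rdy
    = en and (not req or vld) or en and (not req or vld) and rdy   [complement / identity]
    = en and (not req or vld)   [absorption]
E2: en and (not req and not not not req or vld)
    = en and (not req and not req or vld)   [double negation]
    = en and (not req or vld)   [idempotence]
Both reduce to en and (not req or vld), so they are equivalent.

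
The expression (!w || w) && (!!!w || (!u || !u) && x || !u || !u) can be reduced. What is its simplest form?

!w || !u

(!w || w) && (!!!w || (!u || !u) && x || !u || !u)
= (!w || w) && (!!!w || !u || !u)   (absorption)
= (!w || w) && (!w || !u || !u)   (double negation)
= (!w || w) && (!w || !u)   (idempotence)
= !w || !u   (complement / identity)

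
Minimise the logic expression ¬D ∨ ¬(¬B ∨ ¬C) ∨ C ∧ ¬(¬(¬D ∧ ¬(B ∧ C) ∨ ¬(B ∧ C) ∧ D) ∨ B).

¬D ∨ C

¬D ∨ ¬(¬B ∨ ¬C) ∨ C ∧ ¬(¬(¬D ∧ ¬(B ∧ C) ∨ ¬(B ∧ C) ∧ D) ∨ B)
= ¬D ∨ ¬(¬B ∨ ¬C) ∨ C ∧ ¬(¬¬(B ∧ C) ∨ B)   — distribution
= ¬D ∨ ¬(¬B ∨ ¬C) ∨ C ∧ ¬(B ∧ C ∨ B)   — double negation
= ¬D ∨ B ∧ C ∨ C ∧ ¬(B ∧ C ∨ B)   — De Morgan
= ¬D ∨ B ∧ C ∨ C ∧ ¬B   — absorption
= ¬D ∨ C   — distribution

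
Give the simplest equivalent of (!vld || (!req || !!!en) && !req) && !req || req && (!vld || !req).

(!vld || (!req || !!!en) && !req) && !req || req && (!vld || !req)
= (!vld || (!req || !en) && !req) && !req || req && (!vld || !req)   — double negation
= (!vld || !req) && !req || req && (!vld || !req)   — absorption
= !vld || !req   — distribution

!vld || !req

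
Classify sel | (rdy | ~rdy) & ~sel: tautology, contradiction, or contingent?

tautology

sel | (rdy | ~rdy) & ~sel
= sel | ~sel   (complement / identity)
= 1   (complement)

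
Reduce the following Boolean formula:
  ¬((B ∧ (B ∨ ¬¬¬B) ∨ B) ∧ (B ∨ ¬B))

¬B

¬((B ∧ (B ∨ ¬¬¬B) ∨ B) ∧ (B ∨ ¬B))
= ¬((B ∧ (B ∨ ¬B) ∨ B) ∧ (B ∨ ¬B))   [double negation]
= ¬((B ∨ B) ∧ (B ∨ ¬B))   [complement / identity]
= ¬(B ∨ B)   [complement / identity]
= ¬B   [idempotence]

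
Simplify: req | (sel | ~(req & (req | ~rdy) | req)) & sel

req | sel

req | (sel | ~(req & (req | ~rdy) | req)) & sel
= req | (sel | ~(req | req)) & sel   (absorption)
= req | (sel | ~req) & sel   (idempotence)
= req | sel   (absorption)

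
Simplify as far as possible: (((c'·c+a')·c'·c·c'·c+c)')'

c

(((c'·c+a')·c'·c·c'·c+c)')'
= (((c'·c+a')·c'·c+c)')'
= ((c'·c+c)')'
= (c')'
= c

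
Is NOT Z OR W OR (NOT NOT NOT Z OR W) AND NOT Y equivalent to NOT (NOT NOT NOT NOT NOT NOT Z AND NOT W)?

Yes

E1: NOT Z OR W OR (NOT NOT NOT Z OR W) AND NOT Y
    = NOT Z OR W OR (NOT Z OR W) AND NOT Y   [double negation]
    = NOT Z OR W   [absorption]
E2: NOT (NOT NOT NOT NOT NOT NOT Z AND NOT W)
    = NOT (NOT NOT NOT NOT Z AND NOT W)   [double negation]
    = NOT (NOT NOT Z AND NOT W)   [double negation]
    = NOT Z OR W   [De Morgan]
Both reduce to NOT Z OR W, so they are equivalent.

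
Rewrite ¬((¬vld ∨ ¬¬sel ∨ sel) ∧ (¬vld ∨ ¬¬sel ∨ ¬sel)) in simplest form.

vld ∧ ¬sel

¬((¬vld ∨ ¬¬sel ∨ sel) ∧ (¬vld ∨ ¬¬sel ∨ ¬sel))
= ¬(sel ∧ ¬sel ∨ ¬vld ∨ ¬¬sel)   — distribution
= ¬(¬vld ∨ ¬¬sel)   — complement / identity
= vld ∧ ¬sel   — De Morgan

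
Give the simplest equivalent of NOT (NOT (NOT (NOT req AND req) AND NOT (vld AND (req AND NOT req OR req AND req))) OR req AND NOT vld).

NOT req

NOT (NOT (NOT (NOT req AND req) AND NOT (vld AND (req AND NOT req OR req AND req))) OR req AND NOT vld)
= NOT (NOT req AND req OR vld AND (req AND NOT req OR req AND req) OR req AND NOT vld)   [De Morgan]
= NOT (vld AND (req AND NOT req OR req AND req) OR req AND NOT vld)   [complement / identity]
= NOT (vld AND req OR req AND NOT vld)   [distribution]
= NOT req   [distribution]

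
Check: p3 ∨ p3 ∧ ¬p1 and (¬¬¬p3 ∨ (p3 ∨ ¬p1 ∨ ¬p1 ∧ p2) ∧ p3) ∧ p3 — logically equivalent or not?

Yes

E1: p3 ∨ p3 ∧ ¬p1
    = p3   — absorption
E2: (¬¬¬p3 ∨ (p3 ∨ ¬p1 ∨ ¬p1 ∧ p2) ∧ p3) ∧ p3
    = (¬¬¬p3 ∨ (p3 ∨ ¬p1) ∧ p3) ∧ p3   — absorption
    = (¬¬¬p3 ∨ p3) ∧ p3   — absorption
    = (¬p3 ∨ p3) ∧ p3   — double negation
    = p3   — complement / identity
Both reduce to p3, so they are equivalent.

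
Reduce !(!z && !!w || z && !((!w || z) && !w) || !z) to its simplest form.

!w && z

!(!z && !!w || z && !((!w || z) && !w) || !z)
= !(!z && !!w || z && !!w || !z)   [absorption]
= !(!!w || !z)   [distribution]
= !w && z   [De Morgan]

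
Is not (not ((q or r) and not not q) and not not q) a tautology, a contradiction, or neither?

not (not ((q or r) and not not q) and not not q)
= not (not ((q or r) and q) and not not q)   (double negation)
= not (not q and not not q)   (absorption)
= q or not q   (De Morgan)
= True   (complement)

tautology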